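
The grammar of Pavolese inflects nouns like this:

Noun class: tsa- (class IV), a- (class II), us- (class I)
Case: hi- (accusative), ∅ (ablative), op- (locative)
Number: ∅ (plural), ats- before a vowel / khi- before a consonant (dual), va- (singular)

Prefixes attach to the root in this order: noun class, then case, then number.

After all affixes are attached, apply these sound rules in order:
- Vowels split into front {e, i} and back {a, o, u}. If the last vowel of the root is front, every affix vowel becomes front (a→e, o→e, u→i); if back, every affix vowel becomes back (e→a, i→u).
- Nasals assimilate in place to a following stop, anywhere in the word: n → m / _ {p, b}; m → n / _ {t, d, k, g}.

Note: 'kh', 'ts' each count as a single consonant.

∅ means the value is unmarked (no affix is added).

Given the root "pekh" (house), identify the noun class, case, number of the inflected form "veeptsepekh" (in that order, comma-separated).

Segment: va-op-tsa-pekh.
noun class: tsa- → class IV.
case: op- → locative.
number: va- → singular.

class IV, locative, singular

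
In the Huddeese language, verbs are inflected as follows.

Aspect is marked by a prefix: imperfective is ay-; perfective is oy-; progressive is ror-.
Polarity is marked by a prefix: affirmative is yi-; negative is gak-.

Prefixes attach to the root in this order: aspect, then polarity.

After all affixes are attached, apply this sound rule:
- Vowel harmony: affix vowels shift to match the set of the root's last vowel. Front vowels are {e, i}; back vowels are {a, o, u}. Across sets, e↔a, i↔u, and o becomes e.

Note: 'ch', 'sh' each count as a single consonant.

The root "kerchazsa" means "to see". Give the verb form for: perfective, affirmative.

Attach aspect perfective oy- → oykerchazsa.
Attach polarity affirmative yi- → yioykerchazsa.
Apply vowel harmony: yioykerchazsa → yuoykerchazsa.

yuoykerchazsa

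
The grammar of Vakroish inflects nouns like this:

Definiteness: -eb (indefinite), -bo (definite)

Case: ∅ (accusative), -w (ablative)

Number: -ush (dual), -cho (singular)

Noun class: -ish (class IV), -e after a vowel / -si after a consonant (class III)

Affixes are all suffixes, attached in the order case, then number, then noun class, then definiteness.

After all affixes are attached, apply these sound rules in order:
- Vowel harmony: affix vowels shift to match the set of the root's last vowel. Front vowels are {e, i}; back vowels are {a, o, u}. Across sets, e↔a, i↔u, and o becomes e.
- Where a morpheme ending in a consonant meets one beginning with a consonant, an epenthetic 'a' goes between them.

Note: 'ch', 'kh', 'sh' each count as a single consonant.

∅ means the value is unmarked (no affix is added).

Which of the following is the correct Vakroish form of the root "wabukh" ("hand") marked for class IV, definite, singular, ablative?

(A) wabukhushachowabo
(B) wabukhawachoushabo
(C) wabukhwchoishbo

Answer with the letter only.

B

Attach case ablative -w → wabukhw.
Attach number singular -cho → wabukhwcho.
Attach noun class class IV -ish → wabukhwchoish.
Attach definiteness definite -bo → wabukhwchoishbo.
Apply vowel harmony: wabukhwchoishbo → wabukhwchoushbo.
Apply epenthesis: wabukhwchoushbo → wabukhawachoushabo.
So the correct form is wabukhawachoushabo, option (B).
(A) wabukhushachowabo is wrong: it has the affixes in the wrong order.
(C) wabukhwchoishbo is wrong: it fails to apply the sound rule(s).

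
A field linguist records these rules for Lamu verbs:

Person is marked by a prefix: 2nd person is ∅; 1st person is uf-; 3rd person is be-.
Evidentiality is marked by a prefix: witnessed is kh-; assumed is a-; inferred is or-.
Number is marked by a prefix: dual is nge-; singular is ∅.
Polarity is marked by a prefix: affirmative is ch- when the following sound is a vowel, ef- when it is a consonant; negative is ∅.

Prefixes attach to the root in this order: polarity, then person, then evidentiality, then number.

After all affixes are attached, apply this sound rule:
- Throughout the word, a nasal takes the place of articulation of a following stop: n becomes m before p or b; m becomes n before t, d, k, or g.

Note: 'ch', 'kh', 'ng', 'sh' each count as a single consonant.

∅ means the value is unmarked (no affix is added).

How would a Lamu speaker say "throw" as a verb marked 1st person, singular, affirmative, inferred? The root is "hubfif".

Attach polarity affirmative ef- (before consonant 'h') → efhubfif.
Attach person 1st person uf- → ufefhubfif.
Attach evidentiality inferred or- → orufefhubfif.
number = singular: zero marking, form stays orufefhubfif.
Nasal assimilation: no change.

orufefhubfif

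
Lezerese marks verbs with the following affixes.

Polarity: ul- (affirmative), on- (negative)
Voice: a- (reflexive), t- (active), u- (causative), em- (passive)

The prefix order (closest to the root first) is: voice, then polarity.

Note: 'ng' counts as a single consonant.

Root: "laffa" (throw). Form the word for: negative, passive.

Attach voice passive em- → emlaffa.
Attach polarity negative on- → onemlaffa.

onemlaffa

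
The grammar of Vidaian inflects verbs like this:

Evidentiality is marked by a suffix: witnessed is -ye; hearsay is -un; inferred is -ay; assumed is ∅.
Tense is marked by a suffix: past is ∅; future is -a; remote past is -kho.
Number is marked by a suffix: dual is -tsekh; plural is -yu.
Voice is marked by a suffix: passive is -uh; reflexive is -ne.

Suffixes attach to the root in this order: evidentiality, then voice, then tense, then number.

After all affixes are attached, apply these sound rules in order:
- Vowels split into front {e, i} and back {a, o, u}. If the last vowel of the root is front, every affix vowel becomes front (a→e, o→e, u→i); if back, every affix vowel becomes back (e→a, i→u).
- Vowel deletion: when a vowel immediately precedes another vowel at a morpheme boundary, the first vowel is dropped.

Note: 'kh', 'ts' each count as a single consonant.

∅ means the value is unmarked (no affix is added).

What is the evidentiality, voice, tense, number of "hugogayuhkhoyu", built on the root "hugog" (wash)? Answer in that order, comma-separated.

Segment: hugog-ay-uh-kho-yu.
evidentiality: -ay → inferred.
voice: -uh → passive.
tense: -kho → remote past.
number: -yu → plural.

inferred, passive, remote past, plural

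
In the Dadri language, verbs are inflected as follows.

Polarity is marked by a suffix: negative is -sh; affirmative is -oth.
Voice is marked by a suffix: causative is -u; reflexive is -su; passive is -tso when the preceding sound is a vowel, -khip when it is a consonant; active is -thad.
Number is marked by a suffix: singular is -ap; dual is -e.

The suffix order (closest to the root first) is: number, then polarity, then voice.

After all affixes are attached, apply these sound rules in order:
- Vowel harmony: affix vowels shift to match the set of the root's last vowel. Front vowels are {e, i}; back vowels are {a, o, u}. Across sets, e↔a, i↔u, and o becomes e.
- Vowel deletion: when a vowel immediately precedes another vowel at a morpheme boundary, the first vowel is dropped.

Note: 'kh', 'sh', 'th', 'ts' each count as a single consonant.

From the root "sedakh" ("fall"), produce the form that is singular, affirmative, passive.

Attach number singular -ap → sedakhap.
Attach polarity affirmative -oth → sedakhapoth.
Attach voice passive -khip (after consonant 'th') → sedakhapothkhip.
Apply vowel harmony: sedakhapothkhip → sedakhapothkhup.
Vowel deletion: no change.

sedakhapothkhup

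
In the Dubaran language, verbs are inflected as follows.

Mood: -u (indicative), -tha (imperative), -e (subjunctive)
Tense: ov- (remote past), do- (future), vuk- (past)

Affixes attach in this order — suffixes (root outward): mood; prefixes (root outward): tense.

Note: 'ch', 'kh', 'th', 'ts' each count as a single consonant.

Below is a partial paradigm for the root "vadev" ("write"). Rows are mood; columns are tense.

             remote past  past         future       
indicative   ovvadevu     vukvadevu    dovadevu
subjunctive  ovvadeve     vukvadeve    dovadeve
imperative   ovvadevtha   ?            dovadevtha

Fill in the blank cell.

Attach mood imperative -tha → vadevtha.
Attach tense past vuk- → vukvadevtha.

vukvadevtha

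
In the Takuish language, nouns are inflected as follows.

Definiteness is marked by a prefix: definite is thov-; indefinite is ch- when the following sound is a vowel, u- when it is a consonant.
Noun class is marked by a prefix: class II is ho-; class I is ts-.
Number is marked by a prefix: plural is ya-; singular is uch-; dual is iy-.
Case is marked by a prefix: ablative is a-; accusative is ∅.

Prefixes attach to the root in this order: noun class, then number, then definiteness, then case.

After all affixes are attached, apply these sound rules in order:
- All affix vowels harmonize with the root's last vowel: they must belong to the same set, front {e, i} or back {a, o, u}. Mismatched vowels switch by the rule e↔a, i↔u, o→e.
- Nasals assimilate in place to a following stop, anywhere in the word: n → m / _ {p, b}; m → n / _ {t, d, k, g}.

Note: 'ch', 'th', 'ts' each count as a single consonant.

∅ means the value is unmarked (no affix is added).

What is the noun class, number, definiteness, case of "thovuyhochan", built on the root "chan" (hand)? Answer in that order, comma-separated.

class II, dual, definite, accusative

Segment: thov-iy-ho-chan.
noun class: ho- → class II.
number: iy- → dual.
definiteness: thov- → definite.
case: ∅ → accusative.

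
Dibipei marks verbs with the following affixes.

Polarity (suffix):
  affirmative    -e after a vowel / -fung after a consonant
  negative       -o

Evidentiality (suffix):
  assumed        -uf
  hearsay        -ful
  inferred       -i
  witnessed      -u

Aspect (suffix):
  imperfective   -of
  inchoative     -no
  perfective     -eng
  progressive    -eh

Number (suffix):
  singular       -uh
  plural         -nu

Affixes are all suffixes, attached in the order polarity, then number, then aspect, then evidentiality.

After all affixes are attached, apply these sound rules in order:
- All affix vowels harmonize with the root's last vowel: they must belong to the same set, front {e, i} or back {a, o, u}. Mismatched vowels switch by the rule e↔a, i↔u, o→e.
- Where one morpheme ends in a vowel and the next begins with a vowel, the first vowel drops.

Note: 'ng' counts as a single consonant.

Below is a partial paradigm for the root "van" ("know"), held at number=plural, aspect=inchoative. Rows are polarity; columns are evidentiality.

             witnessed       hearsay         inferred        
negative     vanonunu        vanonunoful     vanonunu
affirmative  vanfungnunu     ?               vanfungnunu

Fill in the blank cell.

vanfungnunoful

Attach polarity affirmative -fung (after consonant 'n') → vanfung.
Attach number plural -nu → vanfungnu.
Attach aspect inchoative -no → vanfungnuno.
Attach evidentiality hearsay -ful → vanfungnunoful.
Vowel harmony: no change.
Vowel deletion: no change.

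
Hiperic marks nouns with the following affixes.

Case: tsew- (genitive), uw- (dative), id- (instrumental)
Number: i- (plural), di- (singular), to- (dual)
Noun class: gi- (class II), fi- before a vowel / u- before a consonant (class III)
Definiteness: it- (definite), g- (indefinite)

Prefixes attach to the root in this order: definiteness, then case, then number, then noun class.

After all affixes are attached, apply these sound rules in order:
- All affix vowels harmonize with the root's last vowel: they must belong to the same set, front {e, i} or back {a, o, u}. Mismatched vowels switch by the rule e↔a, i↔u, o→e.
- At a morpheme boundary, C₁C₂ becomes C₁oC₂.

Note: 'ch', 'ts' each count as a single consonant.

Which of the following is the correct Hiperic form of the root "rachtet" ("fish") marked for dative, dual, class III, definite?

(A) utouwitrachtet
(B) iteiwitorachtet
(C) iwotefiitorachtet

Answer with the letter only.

Attach definiteness definite it- → itrachtet.
Attach case dative uw- → uwitrachtet.
Attach number dual to- → touwitrachtet.
Attach noun class class III u- (before consonant 't') → utouwitrachtet.
Apply vowel harmony: utouwitrachtet → iteiwitrachtet.
Apply epenthesis: iteiwitrachtet → iteiwitorachtet.
So the correct form is iteiwitorachtet, option (B).
(A) utouwitrachtet is wrong: it fails to apply the sound rule(s).
(C) iwotefiitorachtet is wrong: it has the affixes in the wrong order.

B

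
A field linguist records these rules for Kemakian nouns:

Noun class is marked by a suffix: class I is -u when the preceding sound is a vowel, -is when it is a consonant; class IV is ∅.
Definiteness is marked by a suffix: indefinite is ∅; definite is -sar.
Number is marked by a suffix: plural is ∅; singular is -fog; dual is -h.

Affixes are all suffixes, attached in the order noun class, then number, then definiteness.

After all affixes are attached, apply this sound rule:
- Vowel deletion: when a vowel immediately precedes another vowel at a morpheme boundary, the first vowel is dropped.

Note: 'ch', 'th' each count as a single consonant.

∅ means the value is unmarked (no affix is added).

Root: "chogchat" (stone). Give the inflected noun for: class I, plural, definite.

Attach noun class class I -is (after consonant 't') → chogchatis.
number = plural: zero marking, form stays chogchatis.
Attach definiteness definite -sar → chogchatissar.
Vowel deletion: no change.

chogchatissar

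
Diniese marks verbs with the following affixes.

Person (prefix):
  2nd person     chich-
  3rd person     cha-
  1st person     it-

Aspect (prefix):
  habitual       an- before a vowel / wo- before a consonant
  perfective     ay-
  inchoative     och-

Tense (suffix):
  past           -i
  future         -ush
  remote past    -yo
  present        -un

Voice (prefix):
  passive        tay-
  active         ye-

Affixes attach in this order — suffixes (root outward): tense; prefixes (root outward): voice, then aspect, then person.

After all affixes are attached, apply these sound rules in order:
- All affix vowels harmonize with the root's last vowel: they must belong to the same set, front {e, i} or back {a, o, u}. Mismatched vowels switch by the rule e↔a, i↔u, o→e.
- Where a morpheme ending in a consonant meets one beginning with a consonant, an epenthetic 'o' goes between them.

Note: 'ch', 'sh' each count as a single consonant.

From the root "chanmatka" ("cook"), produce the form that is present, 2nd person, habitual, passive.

Attach voice passive tay- → taychanmatka.
Attach aspect habitual wo- (before consonant 't') → wotaychanmatka.
Attach tense present -un → wotaychanmatkaun.
Attach person 2nd person chich- → chichwotaychanmatkaun.
Apply vowel harmony: chichwotaychanmatkaun → chuchwotaychanmatkaun.
Apply epenthesis: chuchwotaychanmatkaun → chuchowotayochanmatkaun.

chuchowotayochanmatkaun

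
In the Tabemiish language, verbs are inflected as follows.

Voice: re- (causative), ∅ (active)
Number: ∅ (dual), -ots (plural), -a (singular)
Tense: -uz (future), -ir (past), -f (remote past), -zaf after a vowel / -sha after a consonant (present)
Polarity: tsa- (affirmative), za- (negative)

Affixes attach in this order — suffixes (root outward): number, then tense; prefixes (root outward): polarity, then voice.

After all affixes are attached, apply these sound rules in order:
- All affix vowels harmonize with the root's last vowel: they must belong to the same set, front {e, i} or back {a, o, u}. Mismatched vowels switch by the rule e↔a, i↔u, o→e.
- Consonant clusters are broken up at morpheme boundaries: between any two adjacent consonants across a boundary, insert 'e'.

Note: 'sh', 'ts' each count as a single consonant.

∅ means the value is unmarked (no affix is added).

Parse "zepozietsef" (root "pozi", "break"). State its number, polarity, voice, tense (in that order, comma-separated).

plural, negative, active, remote past

Segment: za-pozi-ots-f.
number: -ots → plural.
polarity: za- → negative.
voice: ∅ → active.
tense: -f → remote past.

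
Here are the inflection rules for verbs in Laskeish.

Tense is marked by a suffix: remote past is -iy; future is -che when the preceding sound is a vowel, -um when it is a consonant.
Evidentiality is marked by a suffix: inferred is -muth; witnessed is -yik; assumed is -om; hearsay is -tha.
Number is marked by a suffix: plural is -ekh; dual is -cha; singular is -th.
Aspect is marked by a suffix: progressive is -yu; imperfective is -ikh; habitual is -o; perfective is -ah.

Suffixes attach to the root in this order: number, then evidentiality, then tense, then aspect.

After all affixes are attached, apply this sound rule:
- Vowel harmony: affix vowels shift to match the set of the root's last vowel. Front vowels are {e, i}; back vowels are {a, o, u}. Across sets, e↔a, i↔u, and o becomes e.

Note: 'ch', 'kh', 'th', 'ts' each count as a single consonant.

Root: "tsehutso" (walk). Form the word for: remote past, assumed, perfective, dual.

tsehutsochaomuyah

Attach number dual -cha → tsehutsocha.
Attach evidentiality assumed -om → tsehutsochaom.
Attach tense remote past -iy → tsehutsochaomiy.
Attach aspect perfective -ah → tsehutsochaomiyah.
Apply vowel harmony: tsehutsochaomiyah → tsehutsochaomuyah.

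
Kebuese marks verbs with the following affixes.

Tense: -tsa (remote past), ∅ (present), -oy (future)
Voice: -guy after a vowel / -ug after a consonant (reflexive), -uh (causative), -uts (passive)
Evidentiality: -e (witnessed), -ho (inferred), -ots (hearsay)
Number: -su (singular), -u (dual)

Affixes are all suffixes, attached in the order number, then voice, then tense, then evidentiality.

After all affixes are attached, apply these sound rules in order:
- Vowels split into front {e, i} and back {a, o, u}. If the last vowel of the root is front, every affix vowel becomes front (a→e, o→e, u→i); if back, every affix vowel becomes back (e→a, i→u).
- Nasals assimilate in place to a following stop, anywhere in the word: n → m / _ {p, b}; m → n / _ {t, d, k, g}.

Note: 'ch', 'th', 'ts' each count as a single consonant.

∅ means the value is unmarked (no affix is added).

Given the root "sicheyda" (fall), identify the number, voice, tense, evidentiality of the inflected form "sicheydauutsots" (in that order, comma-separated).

Segment: sicheyda-u-uts-ots.
number: -u → dual.
voice: -uts → passive.
tense: ∅ → present.
evidentiality: -ots → hearsay.

dual, passive, present, hearsay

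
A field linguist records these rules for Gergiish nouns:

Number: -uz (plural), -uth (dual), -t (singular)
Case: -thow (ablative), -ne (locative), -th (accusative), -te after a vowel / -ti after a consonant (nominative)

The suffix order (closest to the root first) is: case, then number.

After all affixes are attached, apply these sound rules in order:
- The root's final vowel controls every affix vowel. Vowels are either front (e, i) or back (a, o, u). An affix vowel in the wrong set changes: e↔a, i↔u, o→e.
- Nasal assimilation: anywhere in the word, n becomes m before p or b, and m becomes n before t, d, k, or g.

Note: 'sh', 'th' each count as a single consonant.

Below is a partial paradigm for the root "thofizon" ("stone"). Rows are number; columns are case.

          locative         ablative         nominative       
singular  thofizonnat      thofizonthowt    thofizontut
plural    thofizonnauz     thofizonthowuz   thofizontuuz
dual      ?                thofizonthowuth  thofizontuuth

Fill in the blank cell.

Attach case locative -ne → thofizonne.
Attach number dual -uth → thofizonneuth.
Apply vowel harmony: thofizonneuth → thofizonnauth.
Nasal assimilation: no change.

thofizonnauth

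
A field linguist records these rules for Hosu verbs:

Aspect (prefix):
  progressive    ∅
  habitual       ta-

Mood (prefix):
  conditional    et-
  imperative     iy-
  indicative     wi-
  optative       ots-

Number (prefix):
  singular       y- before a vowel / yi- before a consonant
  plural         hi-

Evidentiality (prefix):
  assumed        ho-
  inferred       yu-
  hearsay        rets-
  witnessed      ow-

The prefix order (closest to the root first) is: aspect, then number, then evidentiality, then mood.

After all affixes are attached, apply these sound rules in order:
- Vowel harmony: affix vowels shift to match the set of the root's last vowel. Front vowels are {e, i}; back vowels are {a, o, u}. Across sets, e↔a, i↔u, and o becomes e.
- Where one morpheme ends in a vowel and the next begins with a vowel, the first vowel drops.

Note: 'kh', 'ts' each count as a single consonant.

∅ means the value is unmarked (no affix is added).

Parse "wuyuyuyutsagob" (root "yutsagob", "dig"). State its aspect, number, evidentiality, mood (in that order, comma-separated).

progressive, singular, inferred, indicative

Segment: wi-yu-yi-yutsagob.
aspect: ∅ → progressive.
number: y/yi- → singular.
evidentiality: yu- → inferred.
mood: wi- → indicative.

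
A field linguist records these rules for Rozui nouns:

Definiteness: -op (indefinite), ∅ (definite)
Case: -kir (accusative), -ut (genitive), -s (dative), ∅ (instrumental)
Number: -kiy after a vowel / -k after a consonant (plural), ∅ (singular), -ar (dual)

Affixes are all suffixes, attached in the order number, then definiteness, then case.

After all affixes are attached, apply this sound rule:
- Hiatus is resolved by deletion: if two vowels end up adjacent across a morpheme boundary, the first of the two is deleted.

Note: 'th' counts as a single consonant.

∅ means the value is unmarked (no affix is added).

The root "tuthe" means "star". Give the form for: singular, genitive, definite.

number = singular: zero marking, form stays tuthe.
definiteness = definite: zero marking, form stays tuthe.
Attach case genitive -ut → tutheut.
Apply vowel deletion: tutheut → tuthut.

tuthut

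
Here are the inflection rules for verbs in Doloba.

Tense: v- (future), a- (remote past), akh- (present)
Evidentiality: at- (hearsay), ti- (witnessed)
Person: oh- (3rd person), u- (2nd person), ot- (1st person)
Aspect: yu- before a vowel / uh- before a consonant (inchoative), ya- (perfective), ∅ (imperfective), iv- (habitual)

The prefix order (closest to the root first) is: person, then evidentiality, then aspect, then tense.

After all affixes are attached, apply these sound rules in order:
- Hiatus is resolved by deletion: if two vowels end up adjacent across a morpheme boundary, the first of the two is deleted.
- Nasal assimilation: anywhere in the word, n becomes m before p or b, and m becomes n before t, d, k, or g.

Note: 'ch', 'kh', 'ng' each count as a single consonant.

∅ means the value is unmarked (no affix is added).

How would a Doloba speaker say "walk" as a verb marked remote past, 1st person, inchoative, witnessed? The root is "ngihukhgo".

uhtotngihukhgo

Attach person 1st person ot- → otngihukhgo.
Attach evidentiality witnessed ti- → tiotngihukhgo.
Attach aspect inchoative uh- (before consonant 't') → uhtiotngihukhgo.
Attach tense remote past a- → auhtiotngihukhgo.
Apply vowel deletion: auhtiotngihukhgo → uhtotngihukhgo.
Nasal assimilation: no change.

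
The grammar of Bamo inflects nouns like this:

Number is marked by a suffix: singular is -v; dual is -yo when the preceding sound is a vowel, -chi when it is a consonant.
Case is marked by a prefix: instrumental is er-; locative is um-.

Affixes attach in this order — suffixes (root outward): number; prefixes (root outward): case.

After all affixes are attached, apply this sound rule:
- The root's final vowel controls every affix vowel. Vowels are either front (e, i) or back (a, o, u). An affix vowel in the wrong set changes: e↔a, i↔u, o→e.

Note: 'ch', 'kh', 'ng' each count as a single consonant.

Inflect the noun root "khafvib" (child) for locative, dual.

imkhafvibchi

Attach number dual -chi (after consonant 'b') → khafvibchi.
Attach case locative um- → umkhafvibchi.
Apply vowel harmony: umkhafvibchi → imkhafvibchi.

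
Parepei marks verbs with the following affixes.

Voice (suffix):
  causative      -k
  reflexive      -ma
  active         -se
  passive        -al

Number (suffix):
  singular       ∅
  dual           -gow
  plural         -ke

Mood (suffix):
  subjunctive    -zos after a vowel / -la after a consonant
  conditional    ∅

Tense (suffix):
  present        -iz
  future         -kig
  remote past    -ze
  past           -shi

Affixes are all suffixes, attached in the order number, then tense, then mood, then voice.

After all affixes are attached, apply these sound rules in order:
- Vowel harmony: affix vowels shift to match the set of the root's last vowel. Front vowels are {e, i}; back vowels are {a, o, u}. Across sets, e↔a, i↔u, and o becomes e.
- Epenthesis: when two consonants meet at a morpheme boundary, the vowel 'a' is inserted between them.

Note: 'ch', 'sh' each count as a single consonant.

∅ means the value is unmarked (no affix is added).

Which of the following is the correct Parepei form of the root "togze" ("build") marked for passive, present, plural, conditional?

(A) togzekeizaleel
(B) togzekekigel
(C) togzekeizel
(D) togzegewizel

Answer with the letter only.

Attach number plural -ke → togzeke.
Attach tense present -iz → togzekeiz.
mood = conditional: zero marking, form stays togzekeiz.
Attach voice passive -al → togzekeizal.
Apply vowel harmony: togzekeizal → togzekeizel.
Epenthesis: no change.
So the correct form is togzekeizel, option (C).
(D) togzegewizel is wrong: it uses dual instead of plural for number.
(A) togzekeizaleel is wrong: it uses subjunctive instead of conditional for mood.
(B) togzekekigel is wrong: it uses future instead of present for tense.

C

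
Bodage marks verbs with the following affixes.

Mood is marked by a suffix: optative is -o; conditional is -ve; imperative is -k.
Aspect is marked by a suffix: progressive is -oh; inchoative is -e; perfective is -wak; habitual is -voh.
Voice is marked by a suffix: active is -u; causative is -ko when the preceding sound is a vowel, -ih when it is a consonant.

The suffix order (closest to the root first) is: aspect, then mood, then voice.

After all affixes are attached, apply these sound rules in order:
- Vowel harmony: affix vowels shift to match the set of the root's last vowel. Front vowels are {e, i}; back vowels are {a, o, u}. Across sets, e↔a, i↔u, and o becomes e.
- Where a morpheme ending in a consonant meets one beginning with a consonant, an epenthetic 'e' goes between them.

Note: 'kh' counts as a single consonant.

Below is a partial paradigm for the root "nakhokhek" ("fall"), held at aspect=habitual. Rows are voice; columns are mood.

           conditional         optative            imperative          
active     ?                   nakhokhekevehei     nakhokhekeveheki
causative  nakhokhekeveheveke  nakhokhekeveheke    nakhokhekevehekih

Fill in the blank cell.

Attach aspect habitual -voh → nakhokhekvoh.
Attach mood conditional -ve → nakhokhekvohve.
Attach voice active -u → nakhokhekvohveu.
Apply vowel harmony: nakhokhekvohveu → nakhokhekvehvei.
Apply epenthesis: nakhokhekvehvei → nakhokhekevehevei.

nakhokhekevehevei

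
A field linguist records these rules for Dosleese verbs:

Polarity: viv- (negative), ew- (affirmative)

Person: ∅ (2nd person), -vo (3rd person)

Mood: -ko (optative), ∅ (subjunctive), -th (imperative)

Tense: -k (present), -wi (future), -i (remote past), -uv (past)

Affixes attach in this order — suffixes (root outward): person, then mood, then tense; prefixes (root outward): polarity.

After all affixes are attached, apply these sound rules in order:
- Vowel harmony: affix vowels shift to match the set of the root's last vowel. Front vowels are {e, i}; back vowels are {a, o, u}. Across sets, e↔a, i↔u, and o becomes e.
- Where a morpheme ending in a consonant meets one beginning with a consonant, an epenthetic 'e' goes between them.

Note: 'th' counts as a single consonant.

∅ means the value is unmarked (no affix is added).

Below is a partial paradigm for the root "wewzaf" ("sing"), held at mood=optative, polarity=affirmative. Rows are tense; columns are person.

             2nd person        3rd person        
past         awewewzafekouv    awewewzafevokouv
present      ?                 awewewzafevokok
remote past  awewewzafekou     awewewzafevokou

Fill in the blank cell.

person = 2nd person: zero marking, form stays wewzaf.
Attach mood optative -ko → wewzafko.
Attach polarity affirmative ew- → ewwewzafko.
Attach tense present -k → ewwewzafkok.
Apply vowel harmony: ewwewzafkok → awwewzafkok.
Apply epenthesis: awwewzafkok → awewewzafekok.

awewewzafekok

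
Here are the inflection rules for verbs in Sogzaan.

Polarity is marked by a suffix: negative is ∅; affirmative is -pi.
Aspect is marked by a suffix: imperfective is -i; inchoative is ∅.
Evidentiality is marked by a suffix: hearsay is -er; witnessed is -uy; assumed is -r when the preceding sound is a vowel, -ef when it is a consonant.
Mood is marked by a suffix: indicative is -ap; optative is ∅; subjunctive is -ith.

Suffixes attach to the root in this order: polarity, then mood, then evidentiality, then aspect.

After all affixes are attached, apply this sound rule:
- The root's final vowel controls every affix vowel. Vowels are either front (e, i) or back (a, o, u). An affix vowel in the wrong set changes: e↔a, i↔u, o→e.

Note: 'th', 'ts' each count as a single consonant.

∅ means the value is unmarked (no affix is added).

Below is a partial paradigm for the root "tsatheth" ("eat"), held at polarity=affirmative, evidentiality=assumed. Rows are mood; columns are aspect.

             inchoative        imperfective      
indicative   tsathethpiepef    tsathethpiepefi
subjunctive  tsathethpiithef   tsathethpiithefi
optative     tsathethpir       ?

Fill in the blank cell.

Attach polarity affirmative -pi → tsathethpi.
mood = optative: zero marking, form stays tsathethpi.
Attach evidentiality assumed -r (after vowel 'i') → tsathethpir.
Attach aspect imperfective -i → tsathethpiri.
Vowel harmony: no change.

tsathethpiri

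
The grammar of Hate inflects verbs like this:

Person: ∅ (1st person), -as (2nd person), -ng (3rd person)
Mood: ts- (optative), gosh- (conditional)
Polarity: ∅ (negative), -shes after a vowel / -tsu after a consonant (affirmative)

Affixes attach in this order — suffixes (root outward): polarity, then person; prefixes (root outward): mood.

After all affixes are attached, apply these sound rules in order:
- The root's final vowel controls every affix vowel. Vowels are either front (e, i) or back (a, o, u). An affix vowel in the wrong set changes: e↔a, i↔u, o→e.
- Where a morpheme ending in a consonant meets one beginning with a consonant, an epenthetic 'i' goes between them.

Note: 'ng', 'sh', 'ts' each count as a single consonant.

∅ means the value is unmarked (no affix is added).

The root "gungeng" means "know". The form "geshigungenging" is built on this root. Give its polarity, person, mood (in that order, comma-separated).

Segment: gosh-gungeng-ng.
polarity: ∅ → negative.
person: -ng → 3rd person.
mood: gosh- → conditional.

negative, 3rd person, conditional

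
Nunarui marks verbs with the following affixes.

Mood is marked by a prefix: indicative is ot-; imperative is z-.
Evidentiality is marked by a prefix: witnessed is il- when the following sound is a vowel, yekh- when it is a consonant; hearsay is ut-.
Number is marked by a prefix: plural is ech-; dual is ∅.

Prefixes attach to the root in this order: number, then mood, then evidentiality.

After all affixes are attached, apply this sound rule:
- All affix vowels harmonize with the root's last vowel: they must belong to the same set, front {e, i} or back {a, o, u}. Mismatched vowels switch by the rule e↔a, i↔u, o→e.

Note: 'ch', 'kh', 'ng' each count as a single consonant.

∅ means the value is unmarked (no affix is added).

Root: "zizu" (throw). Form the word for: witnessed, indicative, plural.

Attach number plural ech- → echzizu.
Attach mood indicative ot- → otechzizu.
Attach evidentiality witnessed il- (before vowel 'o') → ilotechzizu.
Apply vowel harmony: ilotechzizu → ulotachzizu.

ulotachzizu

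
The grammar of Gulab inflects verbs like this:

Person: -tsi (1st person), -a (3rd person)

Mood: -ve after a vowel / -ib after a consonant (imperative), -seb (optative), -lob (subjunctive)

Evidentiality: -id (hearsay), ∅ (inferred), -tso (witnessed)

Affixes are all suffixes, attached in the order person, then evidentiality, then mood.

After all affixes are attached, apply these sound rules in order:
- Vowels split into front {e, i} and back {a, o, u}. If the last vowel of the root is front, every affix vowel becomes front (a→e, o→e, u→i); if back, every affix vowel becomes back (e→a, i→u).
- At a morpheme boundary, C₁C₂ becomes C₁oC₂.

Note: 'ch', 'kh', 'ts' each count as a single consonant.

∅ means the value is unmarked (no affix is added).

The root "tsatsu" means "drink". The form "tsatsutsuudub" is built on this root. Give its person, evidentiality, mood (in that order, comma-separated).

1st person, hearsay, imperative

Segment: tsatsu-tsi-id-ib.
person: -tsi → 1st person.
evidentiality: -id → hearsay.
mood: -ve/ib → imperative.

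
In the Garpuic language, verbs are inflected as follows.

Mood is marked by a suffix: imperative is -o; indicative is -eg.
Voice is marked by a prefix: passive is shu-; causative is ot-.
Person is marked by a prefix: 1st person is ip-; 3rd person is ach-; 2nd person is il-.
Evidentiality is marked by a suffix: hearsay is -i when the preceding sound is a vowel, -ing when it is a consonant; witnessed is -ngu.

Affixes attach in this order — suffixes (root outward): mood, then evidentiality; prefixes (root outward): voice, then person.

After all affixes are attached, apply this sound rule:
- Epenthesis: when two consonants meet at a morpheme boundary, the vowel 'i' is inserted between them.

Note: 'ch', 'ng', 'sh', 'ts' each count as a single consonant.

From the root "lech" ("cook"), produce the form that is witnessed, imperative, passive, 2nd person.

Attach mood imperative -o → lecho.
Attach voice passive shu- → shulecho.
Attach person 2nd person il- → ilshulecho.
Attach evidentiality witnessed -ngu → ilshulechongu.
Apply epenthesis: ilshulechongu → ilishulechongu.

ilishulechongu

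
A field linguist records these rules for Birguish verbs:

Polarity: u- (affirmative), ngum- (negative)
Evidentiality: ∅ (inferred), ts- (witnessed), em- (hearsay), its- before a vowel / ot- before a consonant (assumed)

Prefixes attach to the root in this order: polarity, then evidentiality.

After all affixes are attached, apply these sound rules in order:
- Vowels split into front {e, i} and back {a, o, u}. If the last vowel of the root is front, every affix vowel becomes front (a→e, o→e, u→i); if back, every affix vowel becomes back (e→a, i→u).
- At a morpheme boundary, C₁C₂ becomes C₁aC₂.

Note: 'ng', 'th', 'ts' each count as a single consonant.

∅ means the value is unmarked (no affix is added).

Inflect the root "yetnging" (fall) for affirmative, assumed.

itsiyetnging

Attach polarity affirmative u- → uyetnging.
Attach evidentiality assumed its- (before vowel 'u') → itsuyetnging.
Apply vowel harmony: itsuyetnging → itsiyetnging.
Epenthesis: no change.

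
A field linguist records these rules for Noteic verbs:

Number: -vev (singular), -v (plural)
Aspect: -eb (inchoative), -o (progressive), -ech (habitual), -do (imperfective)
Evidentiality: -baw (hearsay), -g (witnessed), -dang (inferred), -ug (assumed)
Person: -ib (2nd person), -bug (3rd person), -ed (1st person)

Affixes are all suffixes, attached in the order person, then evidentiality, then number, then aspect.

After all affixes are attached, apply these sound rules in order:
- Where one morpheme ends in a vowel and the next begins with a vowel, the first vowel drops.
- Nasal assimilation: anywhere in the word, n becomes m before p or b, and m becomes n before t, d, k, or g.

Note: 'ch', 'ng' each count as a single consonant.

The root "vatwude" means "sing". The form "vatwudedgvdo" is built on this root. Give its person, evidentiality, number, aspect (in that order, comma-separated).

Segment: vatwude-ed-g-v-do.
person: -ed → 1st person.
evidentiality: -g → witnessed.
number: -v → plural.
aspect: -do → imperfective.

1st person, witnessed, plural, imperfective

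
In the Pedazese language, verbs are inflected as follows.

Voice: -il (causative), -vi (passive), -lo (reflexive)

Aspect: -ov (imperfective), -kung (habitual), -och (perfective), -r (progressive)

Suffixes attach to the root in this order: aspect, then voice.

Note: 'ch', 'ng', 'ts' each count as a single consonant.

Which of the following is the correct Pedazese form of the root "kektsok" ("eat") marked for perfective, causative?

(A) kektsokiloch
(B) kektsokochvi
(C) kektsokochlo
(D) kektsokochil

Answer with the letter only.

Attach aspect perfective -och → kektsokoch.
Attach voice causative -il → kektsokochil.
So the correct form is kektsokochil, option (D).
(B) kektsokochvi is wrong: it uses passive instead of causative for voice.
(A) kektsokiloch is wrong: it has the affixes in the wrong order.
(C) kektsokochlo is wrong: it uses reflexive instead of causative for voice.

D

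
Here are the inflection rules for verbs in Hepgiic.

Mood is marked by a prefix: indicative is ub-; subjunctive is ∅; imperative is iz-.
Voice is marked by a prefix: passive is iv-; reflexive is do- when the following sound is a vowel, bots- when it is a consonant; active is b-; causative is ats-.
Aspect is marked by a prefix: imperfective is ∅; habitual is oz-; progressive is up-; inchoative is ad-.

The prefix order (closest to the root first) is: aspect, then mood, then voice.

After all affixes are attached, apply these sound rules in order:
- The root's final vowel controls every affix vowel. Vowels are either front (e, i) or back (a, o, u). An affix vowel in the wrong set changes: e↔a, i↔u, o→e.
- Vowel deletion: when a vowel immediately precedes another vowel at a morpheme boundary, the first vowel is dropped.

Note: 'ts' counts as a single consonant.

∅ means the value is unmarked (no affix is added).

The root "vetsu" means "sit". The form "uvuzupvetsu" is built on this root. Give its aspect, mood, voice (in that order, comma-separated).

Segment: iv-iz-up-vetsu.
aspect: up- → progressive.
mood: iz- → imperative.
voice: iv- → passive.

progressive, imperative, passive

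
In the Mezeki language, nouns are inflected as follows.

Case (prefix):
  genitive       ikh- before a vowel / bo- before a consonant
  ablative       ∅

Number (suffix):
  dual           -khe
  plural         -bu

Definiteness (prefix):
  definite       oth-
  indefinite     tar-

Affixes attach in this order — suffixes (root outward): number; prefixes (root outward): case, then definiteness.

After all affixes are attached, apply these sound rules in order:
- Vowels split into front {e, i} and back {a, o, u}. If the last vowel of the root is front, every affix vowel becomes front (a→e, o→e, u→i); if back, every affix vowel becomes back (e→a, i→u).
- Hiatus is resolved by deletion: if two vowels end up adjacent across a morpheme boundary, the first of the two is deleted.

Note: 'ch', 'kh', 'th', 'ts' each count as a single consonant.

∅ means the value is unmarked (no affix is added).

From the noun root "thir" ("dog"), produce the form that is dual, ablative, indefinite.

terthirkhe

case = ablative: zero marking, form stays thir.
Attach number dual -khe → thirkhe.
Attach definiteness indefinite tar- → tarthirkhe.
Apply vowel harmony: tarthirkhe → terthirkhe.
Vowel deletion: no change.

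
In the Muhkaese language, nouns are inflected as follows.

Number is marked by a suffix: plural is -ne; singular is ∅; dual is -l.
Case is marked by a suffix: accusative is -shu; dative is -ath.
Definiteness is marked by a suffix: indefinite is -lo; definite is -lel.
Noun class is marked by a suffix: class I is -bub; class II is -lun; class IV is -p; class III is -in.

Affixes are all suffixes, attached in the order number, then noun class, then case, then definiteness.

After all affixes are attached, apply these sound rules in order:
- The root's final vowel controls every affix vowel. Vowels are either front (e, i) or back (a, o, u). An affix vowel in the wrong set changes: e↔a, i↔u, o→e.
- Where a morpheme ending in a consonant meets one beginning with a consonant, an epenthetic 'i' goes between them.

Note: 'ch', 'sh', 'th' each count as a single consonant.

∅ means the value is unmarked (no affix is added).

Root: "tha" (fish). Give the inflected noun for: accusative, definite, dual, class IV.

thalipishulal

Attach number dual -l → thal.
Attach noun class class IV -p → thalp.
Attach case accusative -shu → thalpshu.
Attach definiteness definite -lel → thalpshulel.
Apply vowel harmony: thalpshulel → thalpshulal.
Apply epenthesis: thalpshulal → thalipishulal.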